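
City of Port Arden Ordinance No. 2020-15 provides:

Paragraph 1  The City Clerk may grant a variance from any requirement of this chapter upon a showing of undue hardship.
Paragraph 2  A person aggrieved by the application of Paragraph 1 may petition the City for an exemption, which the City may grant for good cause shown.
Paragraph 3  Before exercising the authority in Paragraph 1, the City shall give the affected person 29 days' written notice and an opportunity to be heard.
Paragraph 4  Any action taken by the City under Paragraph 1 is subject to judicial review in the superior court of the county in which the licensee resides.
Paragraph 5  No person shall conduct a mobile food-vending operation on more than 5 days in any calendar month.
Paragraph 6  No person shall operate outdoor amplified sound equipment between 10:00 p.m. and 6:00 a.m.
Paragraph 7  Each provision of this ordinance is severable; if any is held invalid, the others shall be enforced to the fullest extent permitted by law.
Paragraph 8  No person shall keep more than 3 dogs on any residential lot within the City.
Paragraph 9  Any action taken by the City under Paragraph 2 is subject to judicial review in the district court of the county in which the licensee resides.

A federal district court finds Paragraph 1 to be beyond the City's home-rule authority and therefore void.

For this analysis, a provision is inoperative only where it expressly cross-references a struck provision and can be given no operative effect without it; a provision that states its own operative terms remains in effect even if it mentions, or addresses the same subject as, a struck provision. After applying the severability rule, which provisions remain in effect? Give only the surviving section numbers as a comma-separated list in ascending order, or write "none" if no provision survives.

Paragraph 1 is struck. Paragraph 2 operates only by reference to Paragraph 1, so it falls with Paragraph 1. Paragraph 3 operates only by reference to Paragraph 1, so it falls with Paragraph 1. Paragraph 4 operates only by reference to Paragraph 1, so it falls with Paragraph 1. Paragraph 9 merely fixes the judicial-review right for Paragraph 2; with Paragraph 2 gone it has nothing to operate on and falls away. Under the severability clause in Paragraph 7, the remaining provisions continue in force. The provisions still in force are Paragraph 5, Paragraph 6, Paragraph 7, and Paragraph 8.

5, 6, 7, 8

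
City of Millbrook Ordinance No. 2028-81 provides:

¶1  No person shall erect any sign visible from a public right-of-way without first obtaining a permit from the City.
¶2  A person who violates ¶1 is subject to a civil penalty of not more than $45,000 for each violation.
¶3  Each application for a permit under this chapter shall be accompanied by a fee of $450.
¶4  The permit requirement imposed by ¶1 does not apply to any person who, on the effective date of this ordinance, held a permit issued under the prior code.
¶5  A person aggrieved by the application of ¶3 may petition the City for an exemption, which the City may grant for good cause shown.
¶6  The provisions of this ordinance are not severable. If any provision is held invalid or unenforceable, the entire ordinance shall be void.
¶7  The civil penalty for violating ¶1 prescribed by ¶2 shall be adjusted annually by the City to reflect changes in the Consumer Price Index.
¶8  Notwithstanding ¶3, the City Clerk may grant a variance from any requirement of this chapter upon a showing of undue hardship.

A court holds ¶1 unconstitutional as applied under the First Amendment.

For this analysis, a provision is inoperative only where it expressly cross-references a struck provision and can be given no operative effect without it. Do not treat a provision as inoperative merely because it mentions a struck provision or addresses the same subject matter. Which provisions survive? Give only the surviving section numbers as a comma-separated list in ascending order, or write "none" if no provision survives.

none

¶1 is struck. ¶2 merely fixes the civil penalty for violating ¶1; with ¶1 gone it has nothing to operate on and falls away. ¶4 has no operative effect of its own apart from ¶1 and is therefore inoperative. ¶7 has no operative effect of its own apart from ¶2 and is therefore inoperative. ¶6 provides that the ordinance is not severable, so the invalidity of any one provision voids the entire ordinance. No provision of the ordinance survives.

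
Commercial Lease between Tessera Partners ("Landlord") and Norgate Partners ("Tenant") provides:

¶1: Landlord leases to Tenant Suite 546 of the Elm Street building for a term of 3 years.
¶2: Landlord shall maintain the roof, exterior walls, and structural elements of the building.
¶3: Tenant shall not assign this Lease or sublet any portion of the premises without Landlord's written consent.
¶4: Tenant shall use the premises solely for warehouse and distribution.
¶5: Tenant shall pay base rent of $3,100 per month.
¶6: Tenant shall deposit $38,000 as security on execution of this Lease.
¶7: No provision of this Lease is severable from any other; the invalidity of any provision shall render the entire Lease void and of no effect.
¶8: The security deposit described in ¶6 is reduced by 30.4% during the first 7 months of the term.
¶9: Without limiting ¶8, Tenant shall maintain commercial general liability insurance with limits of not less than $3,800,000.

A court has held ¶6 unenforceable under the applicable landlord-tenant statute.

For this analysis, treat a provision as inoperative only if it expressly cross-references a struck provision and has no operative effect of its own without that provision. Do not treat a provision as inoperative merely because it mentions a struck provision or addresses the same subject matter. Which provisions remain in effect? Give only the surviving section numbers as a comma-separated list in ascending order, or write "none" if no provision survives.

none

¶6 is struck. The whole of ¶8 is the introductory reduction to the security deposit, defined by reference to ¶6, so ¶8 cannot stand once ¶6 is removed. ¶7 provides that the Lease is not severable, so the invalidity of any one provision voids the entire Lease. No provision of the Lease survives.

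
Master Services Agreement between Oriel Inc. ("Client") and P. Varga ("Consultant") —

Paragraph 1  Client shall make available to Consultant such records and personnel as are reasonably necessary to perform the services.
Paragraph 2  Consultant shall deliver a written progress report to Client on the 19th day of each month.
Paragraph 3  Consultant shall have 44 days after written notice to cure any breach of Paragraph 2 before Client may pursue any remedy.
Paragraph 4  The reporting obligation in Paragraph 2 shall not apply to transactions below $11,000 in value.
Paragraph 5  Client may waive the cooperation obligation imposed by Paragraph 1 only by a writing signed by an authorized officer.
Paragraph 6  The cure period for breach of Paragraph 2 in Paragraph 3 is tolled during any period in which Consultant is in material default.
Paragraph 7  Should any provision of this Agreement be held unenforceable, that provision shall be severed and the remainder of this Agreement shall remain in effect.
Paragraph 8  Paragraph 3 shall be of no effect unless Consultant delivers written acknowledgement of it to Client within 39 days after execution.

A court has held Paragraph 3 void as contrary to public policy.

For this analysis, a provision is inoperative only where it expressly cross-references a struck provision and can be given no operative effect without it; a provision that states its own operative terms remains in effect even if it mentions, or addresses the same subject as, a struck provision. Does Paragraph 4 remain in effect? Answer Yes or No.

Yes

Paragraph 3 is struck. Paragraph 6 has no operative effect of its own apart from Paragraph 3 and is therefore inoperative. Paragraph 8 operates only by reference to Paragraph 3, so it falls with Paragraph 3. Paragraph 7 is a severability clause and preserves every provision that can still be given independent effect. Paragraph 1, Paragraph 2, Paragraph 4, Paragraph 5, and Paragraph 7 remain in effect. Paragraph 4 is among the surviving provisions, so the answer is yes.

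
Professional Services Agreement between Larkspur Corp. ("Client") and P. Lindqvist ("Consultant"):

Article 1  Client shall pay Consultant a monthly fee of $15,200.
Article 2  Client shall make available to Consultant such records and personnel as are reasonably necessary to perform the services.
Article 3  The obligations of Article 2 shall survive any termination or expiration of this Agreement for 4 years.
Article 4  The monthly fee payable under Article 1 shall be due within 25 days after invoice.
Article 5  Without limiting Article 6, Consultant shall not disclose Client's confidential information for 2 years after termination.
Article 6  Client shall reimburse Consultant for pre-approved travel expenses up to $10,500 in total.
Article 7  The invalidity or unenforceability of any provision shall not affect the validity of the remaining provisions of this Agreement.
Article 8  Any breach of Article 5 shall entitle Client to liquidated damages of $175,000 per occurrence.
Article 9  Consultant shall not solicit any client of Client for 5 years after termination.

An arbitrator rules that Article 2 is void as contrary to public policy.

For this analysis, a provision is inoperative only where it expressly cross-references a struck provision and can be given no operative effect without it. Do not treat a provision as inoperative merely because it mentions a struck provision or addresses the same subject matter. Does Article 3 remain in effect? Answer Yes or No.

Article 2 is struck. Article 3 operates only by reference to Article 2, so it falls with Article 2. Under the severability clause in Article 7, the remaining provisions continue in force. That leaves Article 1, Article 4, Article 5, Article 6, Article 7, Article 8, and Article 9 in effect. Article 3 is among the inoperative provisions, so the answer is no.

No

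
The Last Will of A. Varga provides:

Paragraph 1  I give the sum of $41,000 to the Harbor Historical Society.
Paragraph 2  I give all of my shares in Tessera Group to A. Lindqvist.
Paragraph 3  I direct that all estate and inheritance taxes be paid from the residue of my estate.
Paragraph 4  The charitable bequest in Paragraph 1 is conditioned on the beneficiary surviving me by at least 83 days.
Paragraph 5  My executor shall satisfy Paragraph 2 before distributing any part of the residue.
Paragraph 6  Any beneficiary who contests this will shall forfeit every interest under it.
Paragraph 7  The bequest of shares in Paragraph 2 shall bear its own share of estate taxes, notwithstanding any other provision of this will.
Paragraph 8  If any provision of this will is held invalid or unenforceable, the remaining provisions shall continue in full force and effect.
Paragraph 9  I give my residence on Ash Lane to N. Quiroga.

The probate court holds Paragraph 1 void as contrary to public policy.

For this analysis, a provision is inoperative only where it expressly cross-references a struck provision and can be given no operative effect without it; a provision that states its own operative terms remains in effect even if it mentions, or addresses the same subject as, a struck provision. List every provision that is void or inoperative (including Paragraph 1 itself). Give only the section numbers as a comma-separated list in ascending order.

Paragraph 1 is struck. The only function of Paragraph 4 is the survivorship condition on Paragraph 1, so it cannot stand once Paragraph 1 is removed. Under the severability clause in Paragraph 8, the remaining provisions continue in force. The provisions still in force are Paragraph 2, Paragraph 3, Paragraph 5, Paragraph 6, Paragraph 7, Paragraph 8, and Paragraph 9.

1, 4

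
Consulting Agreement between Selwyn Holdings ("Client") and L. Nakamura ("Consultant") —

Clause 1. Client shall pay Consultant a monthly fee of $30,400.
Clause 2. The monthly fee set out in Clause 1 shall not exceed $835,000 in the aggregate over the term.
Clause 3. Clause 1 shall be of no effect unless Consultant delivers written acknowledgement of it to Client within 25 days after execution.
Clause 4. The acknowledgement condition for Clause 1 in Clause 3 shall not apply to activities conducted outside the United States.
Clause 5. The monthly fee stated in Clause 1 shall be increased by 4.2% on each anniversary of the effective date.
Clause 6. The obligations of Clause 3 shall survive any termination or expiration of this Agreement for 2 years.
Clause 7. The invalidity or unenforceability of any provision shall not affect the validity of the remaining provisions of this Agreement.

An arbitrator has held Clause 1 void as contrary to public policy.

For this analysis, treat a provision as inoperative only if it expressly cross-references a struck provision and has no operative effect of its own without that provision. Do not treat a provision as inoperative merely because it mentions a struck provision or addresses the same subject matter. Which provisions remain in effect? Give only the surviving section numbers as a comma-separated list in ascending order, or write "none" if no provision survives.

Clause 1 is struck. Clause 2 operates only by reference to Clause 1, so it falls with Clause 1. Clause 3 has no operative effect of its own apart from Clause 1 and is therefore inoperative. Clause 5 does nothing except set the escalation of the monthly fee by reference to Clause 1; with Clause 1 gone it has no independent effect and is inoperative. The whole of Clause 4 is the carve-out from the acknowledgement condition for Clause 1, defined by reference to Clause 3, so Clause 4 cannot stand once Clause 3 is removed. Clause 6 has no operative effect of its own apart from Clause 3 and is therefore inoperative. Under the severability clause in Clause 7, the remaining provisions continue in force. Only Clause 7 remains in effect.

7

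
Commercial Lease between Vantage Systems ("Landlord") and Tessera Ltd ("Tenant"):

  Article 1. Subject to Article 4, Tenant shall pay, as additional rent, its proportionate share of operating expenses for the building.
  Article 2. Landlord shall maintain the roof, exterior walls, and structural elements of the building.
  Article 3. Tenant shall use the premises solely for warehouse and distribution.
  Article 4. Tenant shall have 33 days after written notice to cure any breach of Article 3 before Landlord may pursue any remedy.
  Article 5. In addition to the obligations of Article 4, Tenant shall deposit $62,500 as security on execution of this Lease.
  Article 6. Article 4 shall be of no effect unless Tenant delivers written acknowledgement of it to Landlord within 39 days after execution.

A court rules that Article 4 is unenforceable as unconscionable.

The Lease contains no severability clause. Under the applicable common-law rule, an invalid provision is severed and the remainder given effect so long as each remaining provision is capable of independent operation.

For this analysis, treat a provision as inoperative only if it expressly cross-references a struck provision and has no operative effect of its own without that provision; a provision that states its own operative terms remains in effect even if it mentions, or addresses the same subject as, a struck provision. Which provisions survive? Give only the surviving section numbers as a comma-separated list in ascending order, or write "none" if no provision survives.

Article 4 is struck. Article 6 has no operative effect of its own apart from Article 4 and is therefore inoperative. Although Article 5 refers to Article 4, its operative terms do not depend on Article 4, so it remains in effect. Article 1 mentions Article 4 but its own obligation stands independently of Article 4, so Article 1 is not affected. With no severability clause, the stated default rule severs what cannot stand and enforces each remaining provision that can operate on its own. The provisions still in force are Article 1, Article 2, Article 3, and Article 5.

1, 2, 3, 5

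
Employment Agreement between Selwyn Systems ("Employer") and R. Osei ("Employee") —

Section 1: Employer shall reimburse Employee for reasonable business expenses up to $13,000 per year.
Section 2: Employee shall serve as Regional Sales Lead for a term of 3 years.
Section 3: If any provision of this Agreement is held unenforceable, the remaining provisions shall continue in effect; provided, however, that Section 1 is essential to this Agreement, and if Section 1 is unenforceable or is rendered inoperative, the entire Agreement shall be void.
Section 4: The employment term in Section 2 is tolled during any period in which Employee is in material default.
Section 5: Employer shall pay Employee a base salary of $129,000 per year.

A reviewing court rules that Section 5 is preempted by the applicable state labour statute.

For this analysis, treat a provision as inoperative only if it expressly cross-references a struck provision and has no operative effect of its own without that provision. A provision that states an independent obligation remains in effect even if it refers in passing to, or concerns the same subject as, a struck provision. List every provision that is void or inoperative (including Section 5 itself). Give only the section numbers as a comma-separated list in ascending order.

Section 5 is struck. No other provision's operative terms depend on Section 5. Section 3 makes Section 1 an essential term, but Section 1 is unaffected, so the severability proviso in Section 3 preserves the remaining provisions. Section 1, Section 2, Section 3, and Section 4 remain in effect.

5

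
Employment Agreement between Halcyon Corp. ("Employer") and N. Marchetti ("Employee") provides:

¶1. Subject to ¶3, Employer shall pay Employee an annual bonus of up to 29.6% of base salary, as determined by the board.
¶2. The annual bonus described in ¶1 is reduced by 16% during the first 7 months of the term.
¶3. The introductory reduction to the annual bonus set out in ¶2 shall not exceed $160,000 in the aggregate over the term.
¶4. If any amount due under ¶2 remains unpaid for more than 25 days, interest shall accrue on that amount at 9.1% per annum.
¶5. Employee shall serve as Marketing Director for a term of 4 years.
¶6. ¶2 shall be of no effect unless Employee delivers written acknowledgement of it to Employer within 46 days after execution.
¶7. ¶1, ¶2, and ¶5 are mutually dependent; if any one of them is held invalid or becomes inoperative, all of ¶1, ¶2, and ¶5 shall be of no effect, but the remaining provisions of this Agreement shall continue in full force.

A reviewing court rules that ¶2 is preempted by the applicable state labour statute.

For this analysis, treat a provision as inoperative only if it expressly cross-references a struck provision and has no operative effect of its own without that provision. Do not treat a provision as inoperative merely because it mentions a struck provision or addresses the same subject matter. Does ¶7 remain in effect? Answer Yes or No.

¶2 is struck. ¶3 operates only by reference to ¶2, so it falls with ¶2. ¶4 does nothing except set the default interest on the introductory reduction to the annual bonus by reference to ¶2; with ¶2 gone it has no independent effect and is inoperative. ¶6 merely fixes the acknowledgement condition for ¶2; with ¶2 gone it has nothing to operate on and falls away. ¶7 declares ¶1, ¶2, and ¶5 mutually dependent; since one of them has fallen, all of them are of no effect. That brings down ¶1 and ¶5 as well. The remainder continues in force under ¶7. Only ¶7 remains in effect. ¶7 is among the surviving provisions, so the answer is yes.

Yes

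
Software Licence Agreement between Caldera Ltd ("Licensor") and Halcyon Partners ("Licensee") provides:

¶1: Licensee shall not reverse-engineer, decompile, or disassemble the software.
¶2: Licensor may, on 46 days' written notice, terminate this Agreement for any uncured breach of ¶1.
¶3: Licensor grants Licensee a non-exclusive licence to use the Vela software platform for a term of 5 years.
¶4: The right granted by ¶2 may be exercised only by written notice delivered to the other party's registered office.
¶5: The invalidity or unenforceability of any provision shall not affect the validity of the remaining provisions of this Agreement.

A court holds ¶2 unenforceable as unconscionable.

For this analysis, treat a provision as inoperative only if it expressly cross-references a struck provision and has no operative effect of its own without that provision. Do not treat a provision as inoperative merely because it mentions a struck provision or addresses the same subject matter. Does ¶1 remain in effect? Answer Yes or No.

Yes

¶2 is struck. The only function of ¶4 is the notice requirement for ¶2, so it cannot stand once ¶2 is removed. ¶5 is a severability clause and preserves every provision that can still be given independent effect. ¶1, ¶3, and ¶5 remain in effect. ¶1 is among the surviving provisions, so the answer is yes.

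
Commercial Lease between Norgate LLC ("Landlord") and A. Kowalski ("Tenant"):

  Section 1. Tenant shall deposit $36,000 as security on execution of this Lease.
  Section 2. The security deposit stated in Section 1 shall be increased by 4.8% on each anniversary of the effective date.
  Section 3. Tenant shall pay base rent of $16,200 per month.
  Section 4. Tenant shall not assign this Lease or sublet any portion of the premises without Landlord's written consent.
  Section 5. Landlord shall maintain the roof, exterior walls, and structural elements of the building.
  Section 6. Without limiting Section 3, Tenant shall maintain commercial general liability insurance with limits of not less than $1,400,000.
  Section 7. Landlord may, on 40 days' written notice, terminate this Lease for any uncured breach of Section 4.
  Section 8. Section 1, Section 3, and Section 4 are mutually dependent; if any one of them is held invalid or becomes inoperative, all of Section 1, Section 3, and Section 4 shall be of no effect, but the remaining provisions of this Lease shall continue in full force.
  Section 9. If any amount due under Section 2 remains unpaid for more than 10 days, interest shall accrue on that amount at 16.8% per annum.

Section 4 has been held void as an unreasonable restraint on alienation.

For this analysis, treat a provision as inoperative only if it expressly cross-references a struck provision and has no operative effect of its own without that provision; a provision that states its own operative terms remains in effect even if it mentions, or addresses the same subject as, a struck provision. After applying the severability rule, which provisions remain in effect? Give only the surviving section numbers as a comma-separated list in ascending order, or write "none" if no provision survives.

5, 6, 8

Section 4 is struck. Section 7 operates only by reference to Section 4, so it falls with Section 4. Although Section 6 refers to Section 3, its operative terms do not depend on Section 3, so it remains in effect. Section 8 declares Section 1, Section 3, and Section 4 mutually dependent; since one of them has fallen, all of them are of no effect. That brings down Section 1 and Section 3 as well. Section 2 and Section 9 in turn depend solely on a provision now struck and likewise fall. The remainder continues in force under Section 8. That leaves Section 5, Section 6, and Section 8 in effect.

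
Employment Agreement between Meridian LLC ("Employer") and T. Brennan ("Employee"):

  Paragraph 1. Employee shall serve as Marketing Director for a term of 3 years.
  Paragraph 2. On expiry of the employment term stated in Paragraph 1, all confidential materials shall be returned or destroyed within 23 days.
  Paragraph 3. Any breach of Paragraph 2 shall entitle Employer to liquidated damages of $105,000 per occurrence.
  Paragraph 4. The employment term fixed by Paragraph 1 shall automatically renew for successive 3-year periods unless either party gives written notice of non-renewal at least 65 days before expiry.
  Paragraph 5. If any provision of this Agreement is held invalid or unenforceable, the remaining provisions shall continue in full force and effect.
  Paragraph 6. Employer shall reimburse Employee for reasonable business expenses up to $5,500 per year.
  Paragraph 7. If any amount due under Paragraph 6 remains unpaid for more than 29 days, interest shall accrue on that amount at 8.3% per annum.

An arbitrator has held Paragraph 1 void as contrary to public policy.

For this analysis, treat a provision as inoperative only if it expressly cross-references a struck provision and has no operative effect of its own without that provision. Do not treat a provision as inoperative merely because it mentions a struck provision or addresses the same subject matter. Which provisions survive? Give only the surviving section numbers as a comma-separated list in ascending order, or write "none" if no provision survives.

Paragraph 1 is struck. Paragraph 2 merely fixes the return obligation tied to Paragraph 1; with Paragraph 1 gone it has nothing to operate on and falls away. Paragraph 4 has no operative effect of its own apart from Paragraph 1 and is therefore inoperative. Paragraph 3 has no operative effect of its own apart from Paragraph 2 and is therefore inoperative. Paragraph 5 is a severability clause and preserves every provision that can still be given independent effect. The provisions still in force are Paragraph 5, Paragraph 6, and Paragraph 7.

5, 6, 7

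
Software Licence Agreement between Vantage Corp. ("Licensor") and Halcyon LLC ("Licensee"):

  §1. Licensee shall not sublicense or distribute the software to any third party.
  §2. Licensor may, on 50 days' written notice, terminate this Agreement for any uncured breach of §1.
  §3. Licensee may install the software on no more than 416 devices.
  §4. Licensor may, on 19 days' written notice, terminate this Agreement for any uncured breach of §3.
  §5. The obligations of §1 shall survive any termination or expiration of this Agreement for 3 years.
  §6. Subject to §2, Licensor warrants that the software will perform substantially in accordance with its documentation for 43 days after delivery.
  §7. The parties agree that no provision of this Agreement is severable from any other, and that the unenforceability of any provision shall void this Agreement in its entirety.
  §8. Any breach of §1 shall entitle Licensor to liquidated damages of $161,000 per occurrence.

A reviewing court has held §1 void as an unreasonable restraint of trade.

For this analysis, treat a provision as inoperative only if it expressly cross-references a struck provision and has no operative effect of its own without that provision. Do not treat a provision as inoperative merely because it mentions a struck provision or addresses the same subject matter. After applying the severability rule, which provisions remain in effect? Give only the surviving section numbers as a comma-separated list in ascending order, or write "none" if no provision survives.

none

§1 is struck. §2 operates only by reference to §1, so it falls with §1. The only function of §5 is the survival period for §1, so it cannot stand once §1 is removed. The whole of §8 is the liquidated-damages amount, defined by reference to §1, so §8 cannot stand once §1 is removed. §7 provides that the Agreement is not severable, so the invalidity of any one provision voids the entire Agreement. No provision of the Agreement survives.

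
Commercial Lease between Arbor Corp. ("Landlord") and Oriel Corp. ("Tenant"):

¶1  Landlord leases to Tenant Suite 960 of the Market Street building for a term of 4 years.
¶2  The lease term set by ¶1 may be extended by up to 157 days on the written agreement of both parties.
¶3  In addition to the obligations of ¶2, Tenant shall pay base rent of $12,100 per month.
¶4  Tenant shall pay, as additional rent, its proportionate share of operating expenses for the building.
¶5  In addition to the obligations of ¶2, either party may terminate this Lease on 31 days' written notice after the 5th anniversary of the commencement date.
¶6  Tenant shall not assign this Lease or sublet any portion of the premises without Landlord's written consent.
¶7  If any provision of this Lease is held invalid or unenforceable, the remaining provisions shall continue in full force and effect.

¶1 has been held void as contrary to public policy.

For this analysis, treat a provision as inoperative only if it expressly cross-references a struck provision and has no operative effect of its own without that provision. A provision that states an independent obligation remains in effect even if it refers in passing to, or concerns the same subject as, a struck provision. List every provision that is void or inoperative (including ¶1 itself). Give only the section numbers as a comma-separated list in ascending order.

¶1 is struck. ¶2 has no operative effect of its own apart from ¶1 and is therefore inoperative. ¶3 mentions ¶2 but its own obligation stands independently of ¶2, so ¶3 is not affected. Although ¶5 refers to ¶2, its operative terms do not depend on ¶2, so it remains in effect. ¶7 is a severability clause and preserves every provision that can still be given independent effect. ¶3, ¶4, ¶5, ¶6, and ¶7 remain in effect.

1, 2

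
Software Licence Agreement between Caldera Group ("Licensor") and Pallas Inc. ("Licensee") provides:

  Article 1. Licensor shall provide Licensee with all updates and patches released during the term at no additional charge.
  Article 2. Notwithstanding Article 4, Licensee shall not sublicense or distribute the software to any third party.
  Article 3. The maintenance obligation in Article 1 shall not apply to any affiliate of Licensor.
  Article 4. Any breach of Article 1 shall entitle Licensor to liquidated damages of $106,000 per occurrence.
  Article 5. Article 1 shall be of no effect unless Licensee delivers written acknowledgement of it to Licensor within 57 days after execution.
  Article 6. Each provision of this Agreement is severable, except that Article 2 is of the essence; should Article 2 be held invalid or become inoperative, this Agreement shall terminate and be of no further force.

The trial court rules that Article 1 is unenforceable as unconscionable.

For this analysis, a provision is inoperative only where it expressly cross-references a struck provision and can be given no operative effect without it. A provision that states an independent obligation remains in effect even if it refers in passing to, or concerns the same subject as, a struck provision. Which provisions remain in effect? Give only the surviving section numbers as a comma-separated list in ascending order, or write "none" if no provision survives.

2, 6

Article 1 is struck. Article 3 does nothing except set the carve-out from the maintenance obligation by reference to Article 1; with Article 1 gone it has no independent effect and is inoperative. The whole of Article 4 is the liquidated-damages amount, defined by reference to Article 1, so Article 4 cannot stand once Article 1 is removed. The only function of Article 5 is the acknowledgement condition for Article 1, so it cannot stand once Article 1 is removed. Although Article 2 refers to Article 4, its operative terms do not depend on Article 4, so it remains in effect. Article 6 makes Article 2 an essential term, but Article 2 is unaffected, so the severability proviso in Article 6 preserves the remaining provisions. That leaves Article 2 and Article 6 in effect.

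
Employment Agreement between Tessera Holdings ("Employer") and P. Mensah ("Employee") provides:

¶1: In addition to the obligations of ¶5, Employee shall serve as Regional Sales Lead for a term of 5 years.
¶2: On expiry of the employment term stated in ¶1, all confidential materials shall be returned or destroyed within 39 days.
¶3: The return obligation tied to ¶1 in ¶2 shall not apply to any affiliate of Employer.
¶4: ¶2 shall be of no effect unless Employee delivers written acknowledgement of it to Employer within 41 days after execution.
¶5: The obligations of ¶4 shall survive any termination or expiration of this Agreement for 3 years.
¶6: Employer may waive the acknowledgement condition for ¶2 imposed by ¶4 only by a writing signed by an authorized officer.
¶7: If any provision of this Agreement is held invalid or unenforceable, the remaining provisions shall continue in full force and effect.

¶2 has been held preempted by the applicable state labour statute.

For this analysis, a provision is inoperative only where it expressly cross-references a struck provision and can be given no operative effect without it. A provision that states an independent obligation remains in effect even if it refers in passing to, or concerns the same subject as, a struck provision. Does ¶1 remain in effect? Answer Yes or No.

¶2 is struck. ¶3 has no operative effect of its own apart from ¶2 and is therefore inoperative. ¶4 has no operative effect of its own apart from ¶2 and is therefore inoperative. The only function of ¶5 is the survival period for ¶4, so it cannot stand once ¶4 is removed. The only function of ¶6 is the waiver condition for ¶4, so it cannot stand once ¶4 is removed. Although ¶1 refers to ¶5, its operative terms do not depend on ¶5, so it remains in effect. Under the severability clause in ¶7, the remaining provisions continue in force. ¶1 and ¶7 remain in effect. ¶1 is among the surviving provisions, so the answer is yes.

Yes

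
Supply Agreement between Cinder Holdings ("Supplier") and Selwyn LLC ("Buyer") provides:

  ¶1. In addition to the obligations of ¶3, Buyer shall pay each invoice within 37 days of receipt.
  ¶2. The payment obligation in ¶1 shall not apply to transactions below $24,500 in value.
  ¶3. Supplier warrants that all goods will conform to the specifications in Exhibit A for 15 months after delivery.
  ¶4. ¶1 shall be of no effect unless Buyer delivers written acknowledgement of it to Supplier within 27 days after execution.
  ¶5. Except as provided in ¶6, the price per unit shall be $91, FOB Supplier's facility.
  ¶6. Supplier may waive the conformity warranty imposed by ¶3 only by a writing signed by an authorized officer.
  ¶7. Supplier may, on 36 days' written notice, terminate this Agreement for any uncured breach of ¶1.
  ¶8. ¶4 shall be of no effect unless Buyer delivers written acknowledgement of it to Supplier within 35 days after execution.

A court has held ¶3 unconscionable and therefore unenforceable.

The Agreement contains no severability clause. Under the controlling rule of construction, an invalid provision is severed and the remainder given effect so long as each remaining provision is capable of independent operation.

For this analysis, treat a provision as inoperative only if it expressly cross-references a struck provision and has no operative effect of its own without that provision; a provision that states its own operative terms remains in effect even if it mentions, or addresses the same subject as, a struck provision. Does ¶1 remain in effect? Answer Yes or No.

Yes

¶3 is struck. ¶6 has no operative effect of its own apart from ¶3 and is therefore inoperative. Although ¶1 refers to ¶3, its operative terms do not depend on ¶3, so it remains in effect. Although ¶5 refers to ¶6, its operative terms do not depend on ¶6, so it remains in effect. With no severability clause, the stated default rule severs what cannot stand and enforces each remaining provision that can operate on its own. That leaves ¶1, ¶2, ¶4, ¶5, ¶7, and ¶8 in effect. ¶1 is among the surviving provisions, so the answer is yes.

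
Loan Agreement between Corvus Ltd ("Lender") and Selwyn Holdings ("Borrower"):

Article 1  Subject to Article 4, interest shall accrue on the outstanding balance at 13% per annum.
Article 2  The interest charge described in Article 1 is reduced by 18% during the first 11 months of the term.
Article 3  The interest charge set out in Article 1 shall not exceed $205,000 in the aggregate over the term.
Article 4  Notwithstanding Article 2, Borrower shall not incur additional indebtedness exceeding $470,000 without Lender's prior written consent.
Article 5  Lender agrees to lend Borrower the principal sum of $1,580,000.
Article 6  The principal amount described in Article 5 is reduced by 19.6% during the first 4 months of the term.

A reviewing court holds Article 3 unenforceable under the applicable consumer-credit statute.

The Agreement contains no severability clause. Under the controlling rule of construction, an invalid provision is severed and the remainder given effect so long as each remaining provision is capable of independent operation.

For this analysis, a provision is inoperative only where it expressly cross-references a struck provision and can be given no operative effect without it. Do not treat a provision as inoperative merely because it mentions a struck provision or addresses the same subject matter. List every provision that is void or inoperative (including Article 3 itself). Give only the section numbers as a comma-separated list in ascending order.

Article 3 is struck. No other provision's operative terms depend on Article 3. Under the stated default rule, only provisions that cannot operate independently fall away; the rest are enforced. The provisions still in force are Article 1, Article 2, Article 4, Article 5, and Article 6.

3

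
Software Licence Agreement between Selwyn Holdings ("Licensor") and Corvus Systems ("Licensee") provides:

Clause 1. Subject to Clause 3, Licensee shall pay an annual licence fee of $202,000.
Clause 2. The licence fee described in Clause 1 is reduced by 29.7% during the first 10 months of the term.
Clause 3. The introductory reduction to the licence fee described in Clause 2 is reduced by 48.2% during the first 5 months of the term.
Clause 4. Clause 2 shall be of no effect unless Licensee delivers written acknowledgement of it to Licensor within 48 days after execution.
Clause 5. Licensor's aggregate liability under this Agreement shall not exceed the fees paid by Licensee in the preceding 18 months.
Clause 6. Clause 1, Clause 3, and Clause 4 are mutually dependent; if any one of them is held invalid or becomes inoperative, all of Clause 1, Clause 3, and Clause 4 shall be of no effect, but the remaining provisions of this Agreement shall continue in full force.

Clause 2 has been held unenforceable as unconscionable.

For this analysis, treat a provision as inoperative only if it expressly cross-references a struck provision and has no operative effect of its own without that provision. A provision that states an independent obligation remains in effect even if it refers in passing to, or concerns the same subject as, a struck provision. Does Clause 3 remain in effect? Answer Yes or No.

Clause 2 is struck. The whole of Clause 3 is the introductory reduction to the introductory reduction to the licence fee, defined by reference to Clause 2, so Clause 3 cannot stand once Clause 2 is removed. Clause 4 operates only by reference to Clause 2, so it falls with Clause 2. Clause 6 declares Clause 1, Clause 3, and Clause 4 mutually dependent; since one of them has fallen, all of them are of no effect. That brings down Clause 1 as well. The remainder continues in force under Clause 6. That leaves Clause 5 and Clause 6 in effect. Clause 3 is among the inoperative provisions, so the answer is no.

No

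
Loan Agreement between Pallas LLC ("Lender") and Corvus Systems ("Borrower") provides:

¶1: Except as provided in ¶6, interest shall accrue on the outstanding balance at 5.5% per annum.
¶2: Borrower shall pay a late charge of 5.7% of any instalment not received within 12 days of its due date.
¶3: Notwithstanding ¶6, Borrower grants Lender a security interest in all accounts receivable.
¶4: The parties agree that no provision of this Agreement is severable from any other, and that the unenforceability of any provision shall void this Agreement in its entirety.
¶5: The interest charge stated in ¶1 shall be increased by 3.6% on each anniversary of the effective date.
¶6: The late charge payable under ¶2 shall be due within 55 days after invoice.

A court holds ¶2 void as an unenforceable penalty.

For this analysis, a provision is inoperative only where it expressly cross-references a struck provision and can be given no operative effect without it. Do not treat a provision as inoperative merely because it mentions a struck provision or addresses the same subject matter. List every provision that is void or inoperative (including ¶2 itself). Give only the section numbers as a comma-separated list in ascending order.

1, 2, 3, 4, 5, 6

¶2 is struck. ¶6 does nothing except set the payment deadline for the late charge by reference to ¶2; with ¶2 gone it has no independent effect and is inoperative. ¶4 provides that the Agreement is not severable, so the invalidity of any one provision voids the entire Agreement. No provision of the Agreement survives.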